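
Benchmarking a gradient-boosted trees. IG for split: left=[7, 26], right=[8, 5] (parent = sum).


Parent = [15, 31], H_parent = 0.9109
H_left = 0.7455 (n=33), H_right = 0.9612 (n=13)
H_children = (33/46)·0.7455 + (13/46)·0.9612 = 0.8065
IG = 0.9109 - 0.8065 = 0.1044

0.1044


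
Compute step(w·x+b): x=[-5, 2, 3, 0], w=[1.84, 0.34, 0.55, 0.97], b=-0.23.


z = (-5)·(1.84) + (2)·(0.34) + (3)·(0.55) + (0)·(0.97) - 0.23
  = -7.1
step(z) = 0 (z<0)

0


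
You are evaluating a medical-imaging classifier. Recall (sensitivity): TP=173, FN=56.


Recall = TP/(TP+FN)
= 173/(173+56)
= 173/229 = 75.55%

75.55%


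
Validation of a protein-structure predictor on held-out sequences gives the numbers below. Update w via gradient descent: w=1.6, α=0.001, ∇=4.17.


w_new = w - α·∇
= 1.6 - 0.001·4.17
= 1.6 - 0.00417
= 1.59583

1.59583


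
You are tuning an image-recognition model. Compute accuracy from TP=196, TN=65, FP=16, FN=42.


Accuracy = (TP+TN)/(TP+TN+FP+FN)
= (196+65)/(319)
= 261/319 = 81.82%

81.82%


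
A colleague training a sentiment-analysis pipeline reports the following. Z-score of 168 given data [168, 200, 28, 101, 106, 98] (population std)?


μ = 116.8333, σ = 54.9982
z = (168 - 116.8333)/54.9982 = 0.9303

0.9303


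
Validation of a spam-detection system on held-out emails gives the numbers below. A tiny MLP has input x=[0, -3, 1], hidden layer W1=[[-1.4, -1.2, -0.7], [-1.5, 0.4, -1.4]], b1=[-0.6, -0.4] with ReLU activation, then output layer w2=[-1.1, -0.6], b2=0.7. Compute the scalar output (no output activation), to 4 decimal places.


z1[0] = (-1.4)·(0) + (-1.2)·(-3) + (-0.7)·(1) - 0.6 = 2.3
z1[1] = (-1.5)·(0) + (0.4)·(-3) + (-1.4)·(1) - 0.4 = -3.0
h = ReLU(z1) = [2.3, 0.0]
output = (-1.1)·(2.3) + (-0.6)·(0.0) + 0.7 = -1.83

-1.83


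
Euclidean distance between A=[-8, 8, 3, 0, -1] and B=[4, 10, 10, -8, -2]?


d = √((-8-4)² + (8-10)² + (3-10)² + (0+ 8)² + (-1+ 2)²)
  = √(144 + 4 + 49 + 64 + 1)
  = √262 = 16.1864

16.1864


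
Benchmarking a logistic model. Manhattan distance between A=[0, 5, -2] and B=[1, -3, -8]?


d = |0-1| + |5+ 3| + |-2+ 8|
  = 1 + 8 + 6
  = 15

15


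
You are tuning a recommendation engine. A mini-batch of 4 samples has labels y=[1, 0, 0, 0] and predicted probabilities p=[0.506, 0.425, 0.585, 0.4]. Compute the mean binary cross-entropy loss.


L[0] = -ln(0.506) = 0.6812
L[1] = -ln(1-0.425) = -ln(0.575) = 0.5534
L[2] = -ln(1-0.585) = -ln(0.415) = 0.8795
L[3] = -ln(1-0.4) = -ln(0.6) = 0.5108
mean = (0.6812 + 0.5534 + 0.8795 + 0.5108)/4 = 0.6562

0.6562


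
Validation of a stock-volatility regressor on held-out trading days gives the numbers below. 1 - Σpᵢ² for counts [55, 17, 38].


Probabilities: [55/110, 17/110, 38/110] ≈ [0.5, 0.1545, 0.3455]
Σpᵢ² = (3025 + 289 + 1444)/110² = 4758/12100
Gini = 1 - Σpᵢ² = 1 - 4758/12100 = 0.6068

0.6068


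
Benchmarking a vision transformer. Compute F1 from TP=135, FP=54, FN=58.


Precision = 135/189 = 0.7143
Recall = 135/193 = 0.6995
F1 = 2·P·R/(P+R) = 2·TP/(2·TP+FP+FN) = 270/(270+54+58) = 270/382 = 0.7068

0.7068


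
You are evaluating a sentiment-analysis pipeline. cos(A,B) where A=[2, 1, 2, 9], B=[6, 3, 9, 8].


A·B = 2·6 + 1·3 + 2·9 + 9·8 = 105
‖A‖ = √90 = 9.4868, ‖B‖ = √190 = 13.784
cos = 105/(√90·√190) = 105/√17100 = 0.803

0.803


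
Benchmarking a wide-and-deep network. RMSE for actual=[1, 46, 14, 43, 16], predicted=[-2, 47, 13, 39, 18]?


MSE = 31/5 = 6.2
RMSE = √(31/5) = 2.49

2.49


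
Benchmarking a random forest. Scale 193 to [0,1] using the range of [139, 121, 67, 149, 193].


min=67, max=193
(193-67)/(193-67) = 126/126 = 1.0

1.0


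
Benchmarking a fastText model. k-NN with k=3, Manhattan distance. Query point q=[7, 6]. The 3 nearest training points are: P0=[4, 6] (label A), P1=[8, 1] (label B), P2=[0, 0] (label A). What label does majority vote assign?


d(q,P0) = 3  (label A)
d(q,P1) = 6  (label B)
d(q,P2) = 13  (label A)
Votes: A=2, B=1
Majority → A

A


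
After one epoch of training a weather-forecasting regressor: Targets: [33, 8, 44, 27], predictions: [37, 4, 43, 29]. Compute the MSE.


Squared errors: (33-37)²=16, (8-4)²=16, (44-43)²=1, (27-29)²=4
Sum = 37
MSE = 37/4 = 37/4

37/4


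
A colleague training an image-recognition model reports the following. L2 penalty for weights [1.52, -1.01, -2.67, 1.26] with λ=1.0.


‖w‖₂² = (1.52)² + (-1.01)² + (-2.67)² + (1.26)²
     = 2.3104 + 1.0201 + 7.1289 + 1.5876
     = 12.047
λ·‖w‖₂² = 1.0·12.047 = 12.047

12.047


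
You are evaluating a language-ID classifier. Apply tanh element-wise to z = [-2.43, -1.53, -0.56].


tanh(-2.43) = -0.9846
tanh(-1.53) = -0.9104
tanh(-0.56) = -0.508
result = [-0.9846, -0.9104, -0.508]

[-0.9846, -0.9104, -0.508]


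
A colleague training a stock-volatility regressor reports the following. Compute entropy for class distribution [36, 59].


Probabilities: [36/95, 59/95] ≈ [0.3789, 0.6211]
H = -((36/95)·log₂(36/95) + (59/95)·log₂(59/95))
  = 0.9573 bits

0.9573 bits


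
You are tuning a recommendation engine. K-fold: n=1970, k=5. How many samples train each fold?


Fold size = 1970/5 = 394
Training per fold = 1970 - 394 = 1576

1576


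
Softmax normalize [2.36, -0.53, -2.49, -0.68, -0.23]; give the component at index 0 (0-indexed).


Exponentials: e^2.36=10.591, e^-0.53=0.5886, e^-2.49=0.0829, e^-0.68=0.5066, e^-0.23=0.7945
Sum = 12.5636
Softmax = [0.843, 0.0468, 0.0066, 0.0403, 0.0632]
p[0] = 10.591/12.5636 = 0.843

0.843


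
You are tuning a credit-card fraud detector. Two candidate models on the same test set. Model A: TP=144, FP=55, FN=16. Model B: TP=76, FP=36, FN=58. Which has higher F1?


Model A: P=144/199=0.7236, R=144/160=0.9, F1=2PR/(P+R)=2TP/(2TP+FP+FN)=288/359=0.8022
Model B: P=76/112=0.6786, R=76/134=0.5672, F1=2PR/(P+R)=2TP/(2TP+FP+FN)=152/246=0.6179
0.8022 > 0.6179 → Model A

Model A


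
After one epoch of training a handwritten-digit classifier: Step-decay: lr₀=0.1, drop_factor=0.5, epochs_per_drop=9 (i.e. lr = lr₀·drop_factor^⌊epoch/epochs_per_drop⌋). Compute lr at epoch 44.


n_drops = ⌊44/9⌋ = 4
lr = 0.1·0.5^4 = 0.1·0.0625 = 0.00625

0.00625


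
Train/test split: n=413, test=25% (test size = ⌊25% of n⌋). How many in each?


Test = ⌊413·25/100⌋ = 103
Train = 413 - 103 = 310

Train: 310, Test: 103


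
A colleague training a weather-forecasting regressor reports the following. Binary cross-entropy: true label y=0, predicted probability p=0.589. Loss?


BCE = -[y·ln(p) + (1-y)·ln(1-p)]
= -0 - 1·ln(1-0.589)
= -ln(0.411) = 0.8892

0.8892


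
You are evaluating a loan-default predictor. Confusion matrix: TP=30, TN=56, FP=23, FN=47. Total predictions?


Total = TP + TN + FP + FN
= 30 + 56 + 23 + 47
= 156
(Predicted positive: 53, predicted negative: 103)

156


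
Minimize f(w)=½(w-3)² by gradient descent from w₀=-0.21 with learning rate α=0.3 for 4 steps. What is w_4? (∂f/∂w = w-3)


step 1: grad = -0.21-3 = -3.21; w = -0.21 - 0.3·(-3.21) = 0.753
step 2: grad = 0.753-3 = -2.247; w = 0.753 - 0.3·(-2.247) = 1.4271
step 3: grad = 1.4271-3 = -1.5729; w = 1.4271 - 0.3·(-1.5729) = 1.89897
step 4: grad = 1.89897-3 = -1.10103; w = 1.89897 - 0.3·(-1.10103) = 2.229279

2.229279


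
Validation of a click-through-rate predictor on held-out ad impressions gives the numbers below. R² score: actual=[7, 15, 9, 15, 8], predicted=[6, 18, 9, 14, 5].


ȳ = 10.8
SS_res = Σ(y-ŷ)² = 20
SS_tot = Σ(y-ȳ)² = 60.8
R² = 1 - SS_res/SS_tot = 1 - 0.3289 = 0.6711

0.6711


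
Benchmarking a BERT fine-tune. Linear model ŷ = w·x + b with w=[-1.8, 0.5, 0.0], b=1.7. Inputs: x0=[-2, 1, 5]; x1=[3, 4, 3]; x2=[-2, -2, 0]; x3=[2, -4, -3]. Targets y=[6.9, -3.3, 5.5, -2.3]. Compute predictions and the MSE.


ŷ0 = (-1.8)·(-2) + (0.5)·(1) + (0.0)·(5) + 1.7 = 5.8
ŷ1 = (-1.8)·(3) + (0.5)·(4) + (0.0)·(3) + 1.7 = -1.7
ŷ2 = (-1.8)·(-2) + (0.5)·(-2) + (0.0)·(0) + 1.7 = 4.3
ŷ3 = (-1.8)·(2) + (0.5)·(-4) + (0.0)·(-3) + 1.7 = -3.9
errors² = [1.21, 2.56, 1.44, 2.56]
MSE = 7.7700/4 = 1.9425

1.9425


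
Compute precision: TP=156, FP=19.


Precision = TP/(TP+FP)
= 156/(156+19)
= 156/175 = 89.14%

89.14%


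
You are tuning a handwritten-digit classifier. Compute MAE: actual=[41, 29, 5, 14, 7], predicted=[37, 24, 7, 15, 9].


Absolute errors: |41-37|=4, |29-24|=5, |5-7|=2, |14-15|=1, |7-9|=2
Sum = 14
MAE = 14/5 = 14/5

14/5


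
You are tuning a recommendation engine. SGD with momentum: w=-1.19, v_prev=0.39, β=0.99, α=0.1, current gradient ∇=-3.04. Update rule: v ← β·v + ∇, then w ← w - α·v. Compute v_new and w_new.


v_new = 0.99·0.39 - 3.04 = 0.3861 - 3.04 = -2.6539
w_new = -1.19 - 0.1·-2.6539 = -1.19 + 0.26539 = -0.92461

v_new=-2.6539, w_new=-0.92461


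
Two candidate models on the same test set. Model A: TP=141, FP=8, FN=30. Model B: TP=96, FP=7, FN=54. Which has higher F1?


Model A: P=141/149=0.9463, R=141/171=0.8246, F1=2PR/(P+R)=2TP/(2TP+FP+FN)=282/320=0.8812
Model B: P=96/103=0.932, R=96/150=0.64, F1=2PR/(P+R)=2TP/(2TP+FP+FN)=192/253=0.7589
0.8812 > 0.7589 → Model A

Model A


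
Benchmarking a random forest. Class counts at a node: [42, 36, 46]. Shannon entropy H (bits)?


Probabilities: [42/124, 36/124, 46/124] ≈ [0.3387, 0.2903, 0.371]
H = -((42/124)·log₂(42/124) + (36/124)·log₂(36/124) + (46/124)·log₂(46/124))
  = 1.5778 bits

1.5778 bits


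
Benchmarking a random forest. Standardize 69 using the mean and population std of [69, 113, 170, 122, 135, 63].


μ = 112, σ = 37.0675
z = (69 - 112)/37.0675 = -1.16

-1.16


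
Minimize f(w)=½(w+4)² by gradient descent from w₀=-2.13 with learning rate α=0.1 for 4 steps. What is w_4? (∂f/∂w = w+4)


step 1: grad = -2.13+4 = 1.87; w = -2.13 - 0.1·(1.87) = -2.317
step 2: grad = -2.317+4 = 1.683; w = -2.317 - 0.1·(1.683) = -2.4853
step 3: grad = -2.4853+4 = 1.5147; w = -2.4853 - 0.1·(1.5147) = -2.63677
step 4: grad = -2.63677+4 = 1.36323; w = -2.63677 - 0.1·(1.36323) = -2.773093

-2.773093


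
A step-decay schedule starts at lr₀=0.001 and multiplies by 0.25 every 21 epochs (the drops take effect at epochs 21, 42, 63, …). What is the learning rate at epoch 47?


n_drops = ⌊47/21⌋ = 2
lr = 0.001·0.25^2 = 0.001·0.0625 = 0.0000625

0.0000625


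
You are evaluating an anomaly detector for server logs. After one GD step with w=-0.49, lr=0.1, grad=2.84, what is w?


w_new = w - α·∇
= -0.49 - 0.1·2.84
= -0.49 - 0.284
= -0.774

-0.774


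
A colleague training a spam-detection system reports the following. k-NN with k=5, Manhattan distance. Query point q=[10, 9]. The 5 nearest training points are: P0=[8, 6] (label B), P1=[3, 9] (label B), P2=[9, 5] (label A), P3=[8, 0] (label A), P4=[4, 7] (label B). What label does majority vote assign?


d(q,P0) = 5  (label B)
d(q,P1) = 7  (label B)
d(q,P2) = 5  (label A)
d(q,P3) = 11  (label A)
d(q,P4) = 8  (label B)
Votes: A=2, B=3
Majority → B

B


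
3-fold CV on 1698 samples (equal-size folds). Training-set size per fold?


Fold size = 1698/3 = 566
Training per fold = 1698 - 566 = 1132

1132


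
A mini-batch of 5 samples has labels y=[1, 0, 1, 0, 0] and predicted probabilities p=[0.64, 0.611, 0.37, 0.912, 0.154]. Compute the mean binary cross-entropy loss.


L[0] = -ln(0.64) = 0.4463
L[1] = -ln(1-0.611) = -ln(0.389) = 0.9442
L[2] = -ln(0.37) = 0.9943
L[3] = -ln(1-0.912) = -ln(0.088) = 2.4304
L[4] = -ln(1-0.154) = -ln(0.846) = 0.1672
mean = (0.4463 + 0.9442 + 0.9943 + 2.4304 + 0.1672)/5 = 0.9965

0.9965


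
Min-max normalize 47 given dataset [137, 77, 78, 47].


min=47, max=137
(47-47)/(137-47) = 0/90 = 0.0

0.0


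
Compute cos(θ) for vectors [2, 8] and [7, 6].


A·B = 2·7 + 8·6 = 62
‖A‖ = √68 = 8.2462, ‖B‖ = √85 = 9.2195
cos = 62/(√68·√85) = 62/√5780 = 0.8155

0.8155


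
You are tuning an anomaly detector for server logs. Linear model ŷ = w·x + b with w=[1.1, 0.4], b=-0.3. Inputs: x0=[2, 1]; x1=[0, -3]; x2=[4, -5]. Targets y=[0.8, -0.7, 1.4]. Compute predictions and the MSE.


ŷ0 = (1.1)·(2) + (0.4)·(1) - 0.3 = 2.3
ŷ1 = (1.1)·(0) + (0.4)·(-3) - 0.3 = -1.5
ŷ2 = (1.1)·(4) + (0.4)·(-5) - 0.3 = 2.1
errors² = [2.25, 0.64, 0.49]
MSE = 3.3800/3 = 1.1267

1.1267


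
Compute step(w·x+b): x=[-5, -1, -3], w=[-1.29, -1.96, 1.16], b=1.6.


z = (-5)·(-1.29) + (-1)·(-1.96) + (-3)·(1.16) + 1.6
  = 6.53
step(z) = 1 (z≥0)

1


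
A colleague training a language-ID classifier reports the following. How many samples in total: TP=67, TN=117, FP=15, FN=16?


Total = TP + TN + FP + FN
= 67 + 117 + 15 + 16
= 215
(Predicted positive: 82, predicted negative: 133)

215


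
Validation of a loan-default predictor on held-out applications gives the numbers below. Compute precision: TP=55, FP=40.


Precision = TP/(TP+FP)
= 55/(55+40)
= 55/95 = 57.89%

57.89%


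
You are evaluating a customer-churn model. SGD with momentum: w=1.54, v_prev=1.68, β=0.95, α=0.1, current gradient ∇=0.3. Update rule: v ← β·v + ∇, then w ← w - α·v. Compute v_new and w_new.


v_new = 0.95·1.68 + 0.3 = 1.596 + 0.3 = 1.896
w_new = 1.54 - 0.1·1.896 = 1.54 - 0.1896 = 1.3504

v_new=1.896, w_new=1.3504


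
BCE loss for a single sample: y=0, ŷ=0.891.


BCE = -[y·ln(p) + (1-y)·ln(1-p)]
= -0 - 1·ln(1-0.891)
= -ln(0.109) = 2.2164

2.2164


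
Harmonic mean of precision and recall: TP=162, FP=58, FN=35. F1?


Precision = 162/220 = 0.7364
Recall = 162/197 = 0.8223
F1 = 2·P·R/(P+R) = 2·TP/(2·TP+FP+FN) = 324/(324+58+35) = 324/417 = 0.777

0.777


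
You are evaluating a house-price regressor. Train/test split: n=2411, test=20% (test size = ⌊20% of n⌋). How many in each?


Test = ⌊2411·20/100⌋ = 482
Train = 2411 - 482 = 1929

Train: 1929, Test: 482


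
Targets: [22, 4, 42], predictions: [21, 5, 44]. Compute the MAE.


Absolute errors: |22-21|=1, |4-5|=1, |42-44|=2
Sum = 4
MAE = 4/3 = 4/3

4/3


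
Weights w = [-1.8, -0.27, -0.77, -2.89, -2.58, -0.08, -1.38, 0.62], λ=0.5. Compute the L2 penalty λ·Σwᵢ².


‖w‖₂² = (-1.8)² + (-0.27)² + (-0.77)² + (-2.89)² + (-2.58)² + (-0.08)² + (-1.38)² + (0.62)²
     = 3.24 + 0.0729 + 0.5929 + 8.3521 + 6.6564 + 0.0064 + 1.9044 + 0.3844
     = 21.2095
λ·‖w‖₂² = 0.5·21.2095 = 10.60475

10.60475


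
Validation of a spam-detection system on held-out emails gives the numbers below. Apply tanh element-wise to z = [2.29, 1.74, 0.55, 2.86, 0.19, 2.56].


tanh(2.29) = 0.9797
tanh(1.74) = 0.9402
tanh(0.55) = 0.5005
tanh(2.86) = 0.9935
tanh(0.19) = 0.1877
tanh(2.56) = 0.9881
result = [0.9797, 0.9402, 0.5005, 0.9935, 0.1877, 0.9881]

[0.9797, 0.9402, 0.5005, 0.9935, 0.1877, 0.9881]


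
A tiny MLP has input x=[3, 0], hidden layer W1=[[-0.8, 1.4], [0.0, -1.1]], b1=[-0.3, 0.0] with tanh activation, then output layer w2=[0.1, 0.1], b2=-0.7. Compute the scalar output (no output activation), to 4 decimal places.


z1[0] = (-0.8)·(3) + (1.4)·(0) - 0.3 = -2.7
z1[1] = (0.0)·(3) + (-1.1)·(0) + 0.0 = 0.0
h = tanh(z1) = [-0.991, 0.0]
output = (0.1)·(-0.991) + (0.1)·(0.0) - 0.7 = -0.7991

-0.7991


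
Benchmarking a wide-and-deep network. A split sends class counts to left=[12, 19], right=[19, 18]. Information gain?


Parent = [31, 37], H_parent = 0.9944
H_left = 0.9629 (n=31), H_right = 0.9995 (n=37)
H_children = (31/68)·0.9629 + (37/68)·0.9995 = 0.9828
IG = 0.9944 - 0.9828 = 0.0116

0.0116


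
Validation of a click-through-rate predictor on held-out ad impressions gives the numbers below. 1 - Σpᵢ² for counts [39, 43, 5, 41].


Probabilities: [39/128, 43/128, 5/128, 41/128] ≈ [0.3047, 0.3359, 0.0391, 0.3203]
Σpᵢ² = (1521 + 1849 + 25 + 1681)/128² = 5076/16384
Gini = 1 - Σpᵢ² = 1 - 5076/16384 = 0.6902

0.6902


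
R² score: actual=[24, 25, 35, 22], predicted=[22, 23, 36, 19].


ȳ = 26.5
SS_res = Σ(y-ŷ)² = 18
SS_tot = Σ(y-ȳ)² = 101
R² = 1 - SS_res/SS_tot = 1 - 0.1782 = 0.8218

0.8218


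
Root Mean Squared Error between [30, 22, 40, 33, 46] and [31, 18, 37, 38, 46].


MSE = 51/5 = 10.2
RMSE = √(51/5) = 3.1937

3.1937


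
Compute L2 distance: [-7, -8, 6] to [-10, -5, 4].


d = √((-7+ 10)² + (-8+ 5)² + (6-4)²)
  = √(9 + 9 + 4)
  = √22 = 4.6904

4.6904


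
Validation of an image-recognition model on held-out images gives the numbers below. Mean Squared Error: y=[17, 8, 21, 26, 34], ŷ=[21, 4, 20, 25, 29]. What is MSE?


Squared errors: (17-21)²=16, (8-4)²=16, (21-20)²=1, (26-25)²=1, (34-29)²=25
Sum = 59
MSE = 59/5 = 59/5

59/5


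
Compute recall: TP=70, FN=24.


Recall = TP/(TP+FN)
= 70/(70+24)
= 70/94 = 74.47%

74.47%


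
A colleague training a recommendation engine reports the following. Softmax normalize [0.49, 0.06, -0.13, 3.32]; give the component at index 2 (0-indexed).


Exponentials: e^0.49=1.6323, e^0.06=1.0618, e^-0.13=0.8781, e^3.32=27.6604
Sum = 31.2326
Softmax = [0.0523, 0.034, 0.0281, 0.8856]
p[2] = 0.8781/31.2326 = 0.0281

0.0281


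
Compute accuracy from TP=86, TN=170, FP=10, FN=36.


Accuracy = (TP+TN)/(TP+TN+FP+FN)
= (86+170)/(302)
= 256/302 = 84.77%

84.77%


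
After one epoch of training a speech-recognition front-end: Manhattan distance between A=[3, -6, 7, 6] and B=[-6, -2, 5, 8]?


d = |3+ 6| + |-6+ 2| + |7-5| + |6-8|
  = 9 + 4 + 2 + 2
  = 17

17


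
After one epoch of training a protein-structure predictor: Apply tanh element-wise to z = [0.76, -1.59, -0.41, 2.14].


tanh(0.76) = 0.6411
tanh(-1.59) = -0.9201
tanh(-0.41) = -0.3885
tanh(2.14) = 0.9727
result = [0.6411, -0.9201, -0.3885, 0.9727]

[0.6411, -0.9201, -0.3885, 0.9727]


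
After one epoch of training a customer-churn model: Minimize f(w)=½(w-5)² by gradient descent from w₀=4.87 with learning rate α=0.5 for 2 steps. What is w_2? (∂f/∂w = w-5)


step 1: grad = 4.87-5 = -0.13; w = 4.87 - 0.5·(-0.13) = 4.935
step 2: grad = 4.935-5 = -0.065; w = 4.935 - 0.5·(-0.065) = 4.9675

4.9675


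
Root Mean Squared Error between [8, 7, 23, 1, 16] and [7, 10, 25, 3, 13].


MSE = 27/5 = 5.4
RMSE = √(27/5) = 2.3238

2.3238


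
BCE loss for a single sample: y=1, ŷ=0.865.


BCE = -[y·ln(p) + (1-y)·ln(1-p)]
= -1·ln(0.865) - 0
= -ln(0.865) = 0.145

0.145


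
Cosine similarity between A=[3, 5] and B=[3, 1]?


A·B = 3·3 + 5·1 = 14
‖A‖ = √34 = 5.831, ‖B‖ = √10 = 3.1623
cos = 14/(√34·√10) = 14/√340 = 0.7593

0.7593


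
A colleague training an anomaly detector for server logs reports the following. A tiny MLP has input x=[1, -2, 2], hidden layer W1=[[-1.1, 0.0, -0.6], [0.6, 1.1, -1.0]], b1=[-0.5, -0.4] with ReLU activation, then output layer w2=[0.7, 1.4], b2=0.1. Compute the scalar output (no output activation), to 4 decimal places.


z1[0] = (-1.1)·(1) + (0.0)·(-2) + (-0.6)·(2) - 0.5 = -2.8
z1[1] = (0.6)·(1) + (1.1)·(-2) + (-1.0)·(2) - 0.4 = -4.0
h = ReLU(z1) = [0.0, 0.0]
output = (0.7)·(0.0) + (1.4)·(0.0) + 0.1 = 0.1

0.1


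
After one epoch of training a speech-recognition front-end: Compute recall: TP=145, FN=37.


Recall = TP/(TP+FN)
= 145/(145+37)
= 145/182 = 79.67%

79.67%


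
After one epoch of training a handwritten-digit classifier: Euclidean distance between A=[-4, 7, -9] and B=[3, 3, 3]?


d = √((-4-3)² + (7-3)² + (-9-3)²)
  = √(49 + 16 + 144)
  = √209 = 14.4568

14.4568


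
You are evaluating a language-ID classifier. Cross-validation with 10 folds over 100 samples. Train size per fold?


Fold size = 100/10 = 10
Training per fold = 100 - 10 = 90

90


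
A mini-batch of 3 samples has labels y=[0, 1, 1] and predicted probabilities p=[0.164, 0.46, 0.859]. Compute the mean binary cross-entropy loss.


L[0] = -ln(1-0.164) = -ln(0.836) = 0.1791
L[1] = -ln(0.46) = 0.7765
L[2] = -ln(0.859) = 0.152
mean = (0.1791 + 0.7765 + 0.152)/3 = 0.3692

0.3692


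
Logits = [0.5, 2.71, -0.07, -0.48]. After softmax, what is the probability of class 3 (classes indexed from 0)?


Exponentials: e^0.5=1.6487, e^2.71=15.0293, e^-0.07=0.9324, e^-0.48=0.6188
Sum = 18.2292
Softmax = [0.0904, 0.8245, 0.0511, 0.0339]
p[3] = 0.6188/18.2292 = 0.0339

0.0339


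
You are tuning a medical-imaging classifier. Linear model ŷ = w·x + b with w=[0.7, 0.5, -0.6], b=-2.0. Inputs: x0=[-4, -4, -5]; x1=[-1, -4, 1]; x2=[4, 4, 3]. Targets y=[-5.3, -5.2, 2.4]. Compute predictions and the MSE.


ŷ0 = (0.7)·(-4) + (0.5)·(-4) + (-0.6)·(-5) - 2.0 = -3.8
ŷ1 = (0.7)·(-1) + (0.5)·(-4) + (-0.6)·(1) - 2.0 = -5.3
ŷ2 = (0.7)·(4) + (0.5)·(4) + (-0.6)·(3) - 2.0 = 1.0
errors² = [2.25, 0.01, 1.96]
MSE = 4.2200/3 = 1.4067

1.4067


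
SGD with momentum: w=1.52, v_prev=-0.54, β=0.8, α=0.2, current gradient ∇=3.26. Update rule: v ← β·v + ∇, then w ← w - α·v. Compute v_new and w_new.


v_new = 0.8·-0.54 + 3.26 = -0.432 + 3.26 = 2.828
w_new = 1.52 - 0.2·2.828 = 1.52 - 0.5656 = 0.9544

v_new=2.828, w_new=0.9544


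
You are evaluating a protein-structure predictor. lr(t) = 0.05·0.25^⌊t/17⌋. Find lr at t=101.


n_drops = ⌊101/17⌋ = 5
lr = 0.05·0.25^5 = 0.05·0.0009765625 = 0.000048828125

0.000048828125


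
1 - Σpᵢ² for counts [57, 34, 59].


Probabilities: [57/150, 34/150, 59/150] ≈ [0.38, 0.2267, 0.3933]
Σpᵢ² = (3249 + 1156 + 3481)/150² = 7886/22500
Gini = 1 - Σpᵢ² = 1 - 7886/22500 = 0.6495

0.6495


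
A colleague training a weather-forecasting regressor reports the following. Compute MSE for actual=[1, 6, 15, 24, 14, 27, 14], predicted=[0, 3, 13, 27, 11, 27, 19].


Squared errors: (1-0)²=1, (6-3)²=9, (15-13)²=4, (24-27)²=9, (14-11)²=9, (27-27)²=0, (14-19)²=25
Sum = 57
MSE = 57/7 = 57/7

57/7


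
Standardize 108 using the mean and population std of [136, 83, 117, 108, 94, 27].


μ = 94.1667, σ = 34.3968
z = (108 - 94.1667)/34.3968 = 0.4022

0.4022


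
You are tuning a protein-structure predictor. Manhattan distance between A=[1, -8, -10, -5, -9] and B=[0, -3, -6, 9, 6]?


d = |1-0| + |-8+ 3| + |-10+ 6| + |-5-9| + |-9-6|
  = 1 + 5 + 4 + 14 + 15
  = 39

39


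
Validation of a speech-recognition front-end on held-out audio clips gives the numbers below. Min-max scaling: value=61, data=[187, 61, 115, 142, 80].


min=61, max=187
(61-61)/(187-61) = 0/126 = 0.0

0.0


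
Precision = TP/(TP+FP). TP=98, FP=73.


Precision = TP/(TP+FP)
= 98/(98+73)
= 98/171 = 57.31%

57.31%


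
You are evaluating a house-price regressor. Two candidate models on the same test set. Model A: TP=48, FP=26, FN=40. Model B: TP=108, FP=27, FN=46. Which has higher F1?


Model A: P=48/74=0.6486, R=48/88=0.5455, F1=2PR/(P+R)=2TP/(2TP+FP+FN)=96/162=0.5926
Model B: P=108/135=0.8, R=108/154=0.7013, F1=2PR/(P+R)=2TP/(2TP+FP+FN)=216/289=0.7474
0.5926 < 0.7474 → Model B

Model B


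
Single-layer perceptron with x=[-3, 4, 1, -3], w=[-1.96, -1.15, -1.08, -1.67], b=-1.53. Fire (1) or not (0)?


z = (-3)·(-1.96) + (4)·(-1.15) + (1)·(-1.08) + (-3)·(-1.67) - 1.53
  = 3.68
step(z) = 1 (z≥0)

1


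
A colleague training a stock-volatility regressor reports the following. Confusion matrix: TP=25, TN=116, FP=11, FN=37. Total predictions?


Total = TP + TN + FP + FN
= 25 + 116 + 11 + 37
= 189
(Predicted positive: 36, predicted negative: 153)

189


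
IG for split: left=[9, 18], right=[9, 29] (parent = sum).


Parent = [18, 47], H_parent = 0.8512
H_left = 0.9183 (n=27), H_right = 0.7897 (n=38)
H_children = (27/65)·0.9183 + (38/65)·0.7897 = 0.8431
IG = 0.8512 - 0.8431 = 0.0081

0.0081


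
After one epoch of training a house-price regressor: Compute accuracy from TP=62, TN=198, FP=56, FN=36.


Accuracy = (TP+TN)/(TP+TN+FP+FN)
= (62+198)/(352)
= 260/352 = 73.86%

73.86%


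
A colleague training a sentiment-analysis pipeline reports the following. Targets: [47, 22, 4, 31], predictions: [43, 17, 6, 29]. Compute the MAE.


Absolute errors: |47-43|=4, |22-17|=5, |4-6|=2, |31-29|=2
Sum = 13
MAE = 13/4 = 13/4

13/4


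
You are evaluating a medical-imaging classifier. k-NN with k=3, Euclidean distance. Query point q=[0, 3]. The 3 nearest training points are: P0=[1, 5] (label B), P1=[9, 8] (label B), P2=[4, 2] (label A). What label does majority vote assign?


d(q,P0) = 2.2361  (label B)
d(q,P1) = 10.2956  (label B)
d(q,P2) = 4.1231  (label A)
Votes: A=1, B=2
Majority → B

B


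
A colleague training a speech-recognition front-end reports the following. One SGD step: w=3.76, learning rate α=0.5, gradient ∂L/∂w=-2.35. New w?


w_new = w - α·∇
= 3.76 - 0.5·-2.35
= 3.76 + 1.175
= 4.935

4.935


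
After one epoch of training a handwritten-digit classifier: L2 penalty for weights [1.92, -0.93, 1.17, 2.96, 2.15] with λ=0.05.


‖w‖₂² = (1.92)² + (-0.93)² + (1.17)² + (2.96)² + (2.15)²
     = 3.6864 + 0.8649 + 1.3689 + 8.7616 + 4.6225
     = 19.3043
λ·‖w‖₂² = 0.05·19.3043 = 0.965215

0.965215


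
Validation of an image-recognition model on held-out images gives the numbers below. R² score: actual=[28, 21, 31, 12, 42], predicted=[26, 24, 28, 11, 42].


ȳ = 26.8
SS_res = Σ(y-ŷ)² = 23
SS_tot = Σ(y-ȳ)² = 502.8
R² = 1 - SS_res/SS_tot = 1 - 0.0457 = 0.9543

0.9543


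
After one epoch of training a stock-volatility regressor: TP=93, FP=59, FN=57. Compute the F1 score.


Precision = 93/152 = 0.6118
Recall = 93/150 = 0.62
F1 = 2·P·R/(P+R) = 2·TP/(2·TP+FP+FN) = 186/(186+59+57) = 186/302 = 0.6159

0.6159


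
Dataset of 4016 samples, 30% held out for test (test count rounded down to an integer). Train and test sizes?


Test = ⌊4016·30/100⌋ = 1204
Train = 4016 - 1204 = 2812

Train: 2812, Test: 1204


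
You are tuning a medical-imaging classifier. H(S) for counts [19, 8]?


Probabilities: [19/27, 8/27] ≈ [0.7037, 0.2963]
H = -((19/27)·log₂(19/27) + (8/27)·log₂(8/27))
  = 0.8767 bits

0.8767 bits


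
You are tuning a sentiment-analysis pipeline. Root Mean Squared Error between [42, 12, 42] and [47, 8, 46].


MSE = 57/3 = 19
RMSE = √(57/3) = 4.3589

4.3589


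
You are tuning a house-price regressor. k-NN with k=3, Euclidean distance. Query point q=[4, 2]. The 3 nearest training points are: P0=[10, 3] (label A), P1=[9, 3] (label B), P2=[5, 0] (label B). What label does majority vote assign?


d(q,P0) = 6.0828  (label A)
d(q,P1) = 5.099  (label B)
d(q,P2) = 2.2361  (label B)
Votes: A=1, B=2
Majority → B

B


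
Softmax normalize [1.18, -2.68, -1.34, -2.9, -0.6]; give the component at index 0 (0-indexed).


Exponentials: e^1.18=3.2544, e^-2.68=0.0686, e^-1.34=0.2618, e^-2.9=0.055, e^-0.6=0.5488
Sum = 4.1886
Softmax = [0.777, 0.0164, 0.0625, 0.0131, 0.131]
p[0] = 3.2544/4.1886 = 0.777

0.777


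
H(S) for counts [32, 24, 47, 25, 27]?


Probabilities: [32/155, 24/155, 47/155, 25/155, 27/155] ≈ [0.2065, 0.1548, 0.3032, 0.1613, 0.1742]
H = -((32/155)·log₂(32/155) + (24/155)·log₂(24/155) + (47/155)·log₂(47/155) + (25/155)·log₂(25/155) + (27/155)·log₂(27/155))
  = 2.2724 bits

2.2724 bits


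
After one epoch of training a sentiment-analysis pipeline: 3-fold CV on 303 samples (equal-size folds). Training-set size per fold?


Fold size = 303/3 = 101
Training per fold = 303 - 101 = 202

202


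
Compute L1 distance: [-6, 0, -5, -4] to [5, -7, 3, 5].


d = |-6-5| + |0+ 7| + |-5-3| + |-4-5|
  = 11 + 7 + 8 + 9
  = 35

35


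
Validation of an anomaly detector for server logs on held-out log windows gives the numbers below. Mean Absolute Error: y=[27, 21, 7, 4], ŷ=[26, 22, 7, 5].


Absolute errors: |27-26|=1, |21-22|=1, |7-7|=0, |4-5|=1
Sum = 3
MAE = 3/4 = 3/4

3/4


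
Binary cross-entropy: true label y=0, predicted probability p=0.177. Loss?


BCE = -[y·ln(p) + (1-y)·ln(1-p)]
= -0 - 1·ln(1-0.177)
= -ln(0.823) = 0.1948

0.1948


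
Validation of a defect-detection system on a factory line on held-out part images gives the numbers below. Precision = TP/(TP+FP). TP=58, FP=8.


Precision = TP/(TP+FP)
= 58/(58+8)
= 58/66 = 87.88%

87.88%


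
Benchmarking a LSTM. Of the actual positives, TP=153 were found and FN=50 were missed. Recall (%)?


Recall = TP/(TP+FN)
= 153/(153+50)
= 153/203 = 75.37%

75.37%


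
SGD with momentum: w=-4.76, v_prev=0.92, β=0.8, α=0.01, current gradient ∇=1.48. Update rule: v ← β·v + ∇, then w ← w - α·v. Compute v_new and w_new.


v_new = 0.8·0.92 + 1.48 = 0.736 + 1.48 = 2.216
w_new = -4.76 - 0.01·2.216 = -4.76 - 0.02216 = -4.78216

v_new=2.216, w_new=-4.78216


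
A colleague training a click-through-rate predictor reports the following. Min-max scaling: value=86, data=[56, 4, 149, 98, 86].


min=4, max=149
(86-4)/(149-4) = 82/145 = 0.5655

0.5655


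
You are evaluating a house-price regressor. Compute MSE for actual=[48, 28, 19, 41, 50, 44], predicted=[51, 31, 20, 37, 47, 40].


Squared errors: (48-51)²=9, (28-31)²=9, (19-20)²=1, (41-37)²=16, (50-47)²=9, (44-40)²=16
Sum = 60
MSE = 60/6 = 10

10


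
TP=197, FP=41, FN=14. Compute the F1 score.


Precision = 197/238 = 0.8277
Recall = 197/211 = 0.9336
F1 = 2·P·R/(P+R) = 2·TP/(2·TP+FP+FN) = 394/(394+41+14) = 394/449 = 0.8775

0.8775


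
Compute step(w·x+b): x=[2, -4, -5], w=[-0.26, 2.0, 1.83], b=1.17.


z = (2)·(-0.26) + (-4)·(2.0) + (-5)·(1.83) + 1.17
  = -16.5
step(z) = 0 (z<0)

0


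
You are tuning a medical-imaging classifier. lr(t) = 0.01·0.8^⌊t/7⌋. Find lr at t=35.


n_drops = ⌊35/7⌋ = 5
lr = 0.01·0.8^5 = 0.01·0.32768 = 0.0032768

0.0032768


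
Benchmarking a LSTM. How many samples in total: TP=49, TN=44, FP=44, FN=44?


Total = TP + TN + FP + FN
= 49 + 44 + 44 + 44
= 181
(Predicted positive: 93, predicted negative: 88)

181


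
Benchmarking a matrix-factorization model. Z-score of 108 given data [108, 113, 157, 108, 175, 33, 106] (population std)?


μ = 114.2857, σ = 41.8627
z = (108 - 114.2857)/41.8627 = -0.1502

-0.1502


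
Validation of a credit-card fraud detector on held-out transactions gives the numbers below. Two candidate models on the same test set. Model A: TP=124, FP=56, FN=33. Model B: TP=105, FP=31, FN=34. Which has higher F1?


Model A: P=124/180=0.6889, R=124/157=0.7898, F1=2PR/(P+R)=2TP/(2TP+FP+FN)=248/337=0.7359
Model B: P=105/136=0.7721, R=105/139=0.7554, F1=2PR/(P+R)=2TP/(2TP+FP+FN)=210/275=0.7636
0.7359 < 0.7636 → Model B

Model B


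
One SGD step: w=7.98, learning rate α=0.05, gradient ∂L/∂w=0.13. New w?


w_new = w - α·∇
= 7.98 - 0.05·0.13
= 7.98 - 0.0065
= 7.9735

7.9735


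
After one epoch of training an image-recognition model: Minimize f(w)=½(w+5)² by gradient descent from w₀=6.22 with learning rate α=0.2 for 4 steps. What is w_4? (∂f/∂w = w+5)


step 1: grad = 6.22+5 = 11.22; w = 6.22 - 0.2·(11.22) = 3.976
step 2: grad = 3.976+5 = 8.976; w = 3.976 - 0.2·(8.976) = 2.1808
step 3: grad = 2.1808+5 = 7.1808; w = 2.1808 - 0.2·(7.1808) = 0.74464
step 4: grad = 0.74464+5 = 5.74464; w = 0.74464 - 0.2·(5.74464) = -0.404288

-0.404288


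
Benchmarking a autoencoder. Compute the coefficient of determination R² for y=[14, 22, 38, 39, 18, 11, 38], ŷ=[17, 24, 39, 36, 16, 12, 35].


ȳ = 25.7143
SS_res = Σ(y-ŷ)² = 37
SS_tot = Σ(y-ȳ)² = 905.43
R² = 1 - SS_res/SS_tot = 1 - 0.0409 = 0.9591

0.9591


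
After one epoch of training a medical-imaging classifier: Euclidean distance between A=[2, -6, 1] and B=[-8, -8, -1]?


d = √((2+ 8)² + (-6+ 8)² + (1+ 1)²)
  = √(100 + 4 + 4)
  = √108 = 10.3923

10.3923


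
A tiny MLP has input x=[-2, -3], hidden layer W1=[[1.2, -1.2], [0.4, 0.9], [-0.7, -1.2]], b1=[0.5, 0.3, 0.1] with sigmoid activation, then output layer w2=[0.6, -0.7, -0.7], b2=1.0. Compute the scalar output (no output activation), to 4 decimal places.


z1[0] = (1.2)·(-2) + (-1.2)·(-3) + 0.5 = 1.7
z1[1] = (0.4)·(-2) + (0.9)·(-3) + 0.3 = -3.2
z1[2] = (-0.7)·(-2) + (-1.2)·(-3) + 0.1 = 5.1
h = sigmoid(z1) = [0.8455, 0.0392, 0.9939]
output = (0.6)·(0.8455) + (-0.7)·(0.0392) + (-0.7)·(0.9939) + 1.0 = 0.7841

0.7841


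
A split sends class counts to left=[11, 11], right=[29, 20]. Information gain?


Parent = [40, 31], H_parent = 0.9884
H_left = 1 (n=22), H_right = 0.9755 (n=49)
H_children = (22/71)·1 + (49/71)·0.9755 = 0.9831
IG = 0.9884 - 0.9831 = 0.0053

0.0053


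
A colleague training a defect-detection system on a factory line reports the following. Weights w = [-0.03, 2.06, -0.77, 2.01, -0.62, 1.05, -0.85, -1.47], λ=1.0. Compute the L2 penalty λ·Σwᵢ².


‖w‖₂² = (-0.03)² + (2.06)² + (-0.77)² + (2.01)² + (-0.62)² + (1.05)² + (-0.85)² + (-1.47)²
     = 0.0009 + 4.2436 + 0.5929 + 4.0401 + 0.3844 + 1.1025 + 0.7225 + 2.1609
     = 13.2478
λ·‖w‖₂² = 1.0·13.2478 = 13.2478

13.2478


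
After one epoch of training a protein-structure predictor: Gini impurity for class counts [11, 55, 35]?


Probabilities: [11/101, 55/101, 35/101] ≈ [0.1089, 0.5446, 0.3465]
Σpᵢ² = (121 + 3025 + 1225)/101² = 4371/10201
Gini = 1 - Σpᵢ² = 1 - 4371/10201 = 0.5715

0.5715


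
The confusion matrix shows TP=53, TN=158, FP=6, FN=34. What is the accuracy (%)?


Accuracy = (TP+TN)/(TP+TN+FP+FN)
= (53+158)/(251)
= 211/251 = 84.06%

84.06%


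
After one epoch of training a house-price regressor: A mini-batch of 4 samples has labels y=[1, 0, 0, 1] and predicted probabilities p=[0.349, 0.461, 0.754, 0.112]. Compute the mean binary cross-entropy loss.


L[0] = -ln(0.349) = 1.0527
L[1] = -ln(1-0.461) = -ln(0.539) = 0.618
L[2] = -ln(1-0.754) = -ln(0.246) = 1.4024
L[3] = -ln(0.112) = 2.1893
mean = (1.0527 + 0.618 + 1.4024 + 2.1893)/4 = 1.3156

1.3156


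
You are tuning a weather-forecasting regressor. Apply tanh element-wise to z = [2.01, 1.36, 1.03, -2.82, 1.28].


tanh(2.01) = 0.9647
tanh(1.36) = 0.8764
tanh(1.03) = 0.7739
tanh(-2.82) = -0.9929
tanh(1.28) = 0.8565
result = [0.9647, 0.8764, 0.7739, -0.9929, 0.8565]

[0.9647, 0.8764, 0.7739, -0.9929, 0.8565]


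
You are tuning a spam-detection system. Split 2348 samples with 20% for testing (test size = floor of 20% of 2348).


Test = ⌊2348·20/100⌋ = 469
Train = 2348 - 469 = 1879

Train: 1879, Test: 469


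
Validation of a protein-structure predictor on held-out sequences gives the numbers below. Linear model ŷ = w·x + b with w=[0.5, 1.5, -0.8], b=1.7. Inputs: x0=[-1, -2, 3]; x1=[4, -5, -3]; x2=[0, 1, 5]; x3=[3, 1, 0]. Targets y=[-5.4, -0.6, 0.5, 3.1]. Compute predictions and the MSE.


ŷ0 = (0.5)·(-1) + (1.5)·(-2) + (-0.8)·(3) + 1.7 = -4.2
ŷ1 = (0.5)·(4) + (1.5)·(-5) + (-0.8)·(-3) + 1.7 = -1.4
ŷ2 = (0.5)·(0) + (1.5)·(1) + (-0.8)·(5) + 1.7 = -0.8
ŷ3 = (0.5)·(3) + (1.5)·(1) + (-0.8)·(0) + 1.7 = 4.7
errors² = [1.44, 0.64, 1.69, 2.56]
MSE = 6.3300/4 = 1.5825

1.5825


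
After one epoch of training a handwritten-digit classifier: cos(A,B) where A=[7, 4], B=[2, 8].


A·B = 7·2 + 4·8 = 46
‖A‖ = √65 = 8.0623, ‖B‖ = √68 = 8.2462
cos = 46/(√65·√68) = 46/√4420 = 0.6919

0.6919


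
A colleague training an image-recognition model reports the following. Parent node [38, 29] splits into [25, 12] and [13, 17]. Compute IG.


Parent = [38, 29], H_parent = 0.9869
H_left = 0.909 (n=37), H_right = 0.9871 (n=30)
H_children = (37/67)·0.909 + (30/67)·0.9871 = 0.944
IG = 0.9869 - 0.944 = 0.0429

0.0429


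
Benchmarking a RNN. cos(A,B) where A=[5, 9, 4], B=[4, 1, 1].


A·B = 5·4 + 9·1 + 4·1 = 33
‖A‖ = √122 = 11.0454, ‖B‖ = √18 = 4.2426
cos = 33/(√122·√18) = 33/√2196 = 0.7042

0.7042


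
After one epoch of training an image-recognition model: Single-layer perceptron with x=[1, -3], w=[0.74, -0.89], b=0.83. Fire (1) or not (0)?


z = (1)·(0.74) + (-3)·(-0.89) + 0.83
  = 4.24
step(z) = 1 (z≥0)

1


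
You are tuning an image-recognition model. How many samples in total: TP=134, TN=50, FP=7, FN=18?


Total = TP + TN + FP + FN
= 134 + 50 + 7 + 18
= 209
(Predicted positive: 141, predicted negative: 68)

209


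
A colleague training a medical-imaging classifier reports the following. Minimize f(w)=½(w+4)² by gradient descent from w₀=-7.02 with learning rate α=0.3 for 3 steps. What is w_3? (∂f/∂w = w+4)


step 1: grad = -7.02+4 = -3.02; w = -7.02 - 0.3·(-3.02) = -6.114
step 2: grad = -6.114+4 = -2.114; w = -6.114 - 0.3·(-2.114) = -5.4798
step 3: grad = -5.4798+4 = -1.4798; w = -5.4798 - 0.3·(-1.4798) = -5.03586

-5.03586


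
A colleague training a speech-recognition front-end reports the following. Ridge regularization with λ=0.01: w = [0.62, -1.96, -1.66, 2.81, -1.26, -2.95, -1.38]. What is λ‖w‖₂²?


‖w‖₂² = (0.62)² + (-1.96)² + (-1.66)² + (2.81)² + (-1.26)² + (-2.95)² + (-1.38)²
     = 0.3844 + 3.8416 + 2.7556 + 7.8961 + 1.5876 + 8.7025 + 1.9044
     = 27.0722
λ·‖w‖₂² = 0.01·27.0722 = 0.270722

0.270722


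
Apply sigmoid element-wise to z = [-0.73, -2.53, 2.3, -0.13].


σ(-0.73) = 1/(1+e^0.73) = 0.3252
σ(-2.53) = 1/(1+e^2.53) = 0.0738
σ(2.3) = 1/(1+e^-2.3) = 0.9089
σ(-0.13) = 1/(1+e^0.13) = 0.4675
result = [0.3252, 0.0738, 0.9089, 0.4675]

[0.3252, 0.0738, 0.9089, 0.4675]


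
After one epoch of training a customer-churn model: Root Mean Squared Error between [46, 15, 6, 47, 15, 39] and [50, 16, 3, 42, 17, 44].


MSE = 80/6 = 13.3333
RMSE = √(80/6) = 3.6515

3.6515


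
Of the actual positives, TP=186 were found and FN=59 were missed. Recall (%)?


Recall = TP/(TP+FN)
= 186/(186+59)
= 186/245 = 75.92%

75.92%


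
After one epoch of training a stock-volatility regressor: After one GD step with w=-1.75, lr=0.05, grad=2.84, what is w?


w_new = w - α·∇
= -1.75 - 0.05·2.84
= -1.75 - 0.142
= -1.892

-1.892


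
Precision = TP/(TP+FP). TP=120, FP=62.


Precision = TP/(TP+FP)
= 120/(120+62)
= 120/182 = 65.93%

65.93%


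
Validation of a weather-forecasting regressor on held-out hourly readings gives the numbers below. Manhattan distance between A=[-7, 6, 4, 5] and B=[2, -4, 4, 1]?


d = |-7-2| + |6+ 4| + |4-4| + |5-1|
  = 9 + 10 + 0 + 4
  = 23

23


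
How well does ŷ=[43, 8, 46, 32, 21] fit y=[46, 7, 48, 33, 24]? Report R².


ȳ = 31.6
SS_res = Σ(y-ŷ)² = 24
SS_tot = Σ(y-ȳ)² = 1141.2
R² = 1 - SS_res/SS_tot = 1 - 0.021 = 0.979

0.979


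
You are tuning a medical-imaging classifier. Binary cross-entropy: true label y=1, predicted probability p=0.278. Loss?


BCE = -[y·ln(p) + (1-y)·ln(1-p)]
= -1·ln(0.278) - 0
= -ln(0.278) = 1.2801

1.2801


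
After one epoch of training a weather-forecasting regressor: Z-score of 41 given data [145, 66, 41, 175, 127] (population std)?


μ = 110.8, σ = 49.8654
z = (41 - 110.8)/49.8654 = -1.3998

-1.3998


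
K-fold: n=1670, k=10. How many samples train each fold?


Fold size = 1670/10 = 167
Training per fold = 1670 - 167 = 1503

1503


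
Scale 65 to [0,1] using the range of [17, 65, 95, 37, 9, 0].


min=0, max=95
(65-0)/(95-0) = 65/95 = 0.6842

0.6842


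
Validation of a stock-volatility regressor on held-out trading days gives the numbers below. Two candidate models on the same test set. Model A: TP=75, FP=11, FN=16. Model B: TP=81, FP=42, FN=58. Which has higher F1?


Model A: P=75/86=0.8721, R=75/91=0.8242, F1=2PR/(P+R)=2TP/(2TP+FP+FN)=150/177=0.8475
Model B: P=81/123=0.6585, R=81/139=0.5827, F1=2PR/(P+R)=2TP/(2TP+FP+FN)=162/262=0.6183
0.8475 > 0.6183 → Model A

Model A


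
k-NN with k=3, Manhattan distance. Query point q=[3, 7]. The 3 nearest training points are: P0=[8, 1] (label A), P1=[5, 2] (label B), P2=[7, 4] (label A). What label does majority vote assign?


d(q,P0) = 11  (label A)
d(q,P1) = 7  (label B)
d(q,P2) = 7  (label A)
Votes: A=2, B=1
Majority → A

A
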